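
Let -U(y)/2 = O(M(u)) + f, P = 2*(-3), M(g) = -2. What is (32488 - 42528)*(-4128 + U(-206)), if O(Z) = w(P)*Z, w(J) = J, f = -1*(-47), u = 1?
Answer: 42629840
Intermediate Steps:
P = -6
f = 47
O(Z) = -6*Z
U(y) = -118 (U(y) = -2*(-6*(-2) + 47) = -2*(12 + 47) = -2*59 = -118)
(32488 - 42528)*(-4128 + U(-206)) = (32488 - 42528)*(-4128 - 118) = -10040*(-4246) = 42629840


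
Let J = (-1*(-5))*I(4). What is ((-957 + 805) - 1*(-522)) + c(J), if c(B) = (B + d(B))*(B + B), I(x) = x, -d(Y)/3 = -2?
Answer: 1410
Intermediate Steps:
d(Y) = 6 (d(Y) = -3*(-2) = 6)
J = 20 (J = -1*(-5)*4 = 5*4 = 20)
c(B) = 2*B*(6 + B) (c(B) = (B + 6)*(B + B) = (6 + B)*(2*B) = 2*B*(6 + B))
((-957 + 805) - 1*(-522)) + c(J) = ((-957 + 805) - 1*(-522)) + 2*20*(6 + 20) = (-152 + 522) + 2*20*26 = 370 + 1040 = 1410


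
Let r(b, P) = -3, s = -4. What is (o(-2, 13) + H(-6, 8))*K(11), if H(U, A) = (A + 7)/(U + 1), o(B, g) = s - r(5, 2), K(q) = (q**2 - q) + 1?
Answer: -444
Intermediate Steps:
K(q) = 1 + q**2 - q
o(B, g) = -1 (o(B, g) = -4 - 1*(-3) = -4 + 3 = -1)
H(U, A) = (7 + A)/(1 + U)
(o(-2, 13) + H(-6, 8))*K(11) = (-1 + (7 + 8)/(1 - 6))*(1 + 11**2 - 1*11) = (-1 + 15/(-5))*(1 + 121 - 11) = (-1 - 1/5*15)*111 = (-1 - 3)*111 = -4*111 = -444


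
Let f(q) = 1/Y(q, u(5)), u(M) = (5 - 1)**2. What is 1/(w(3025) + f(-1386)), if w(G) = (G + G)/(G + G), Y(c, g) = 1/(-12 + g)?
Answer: 1/5 ≈ 0.20000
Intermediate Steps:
u(M) = 16 (u(M) = 4**2 = 16)
w(G) = 1 (w(G) = (2*G)/((2*G)) = (2*G)*(1/(2*G)) = 1)
f(q) = 4 (f(q) = 1/(1/(-12 + 16)) = 1/(1/4) = 4)
1/(w(3025) + f(-1386)) = 1/(1 + 4) = 1/5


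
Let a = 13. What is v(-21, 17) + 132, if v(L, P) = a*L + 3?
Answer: -138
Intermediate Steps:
v(L, P) = 3 + 13*L (v(L, P) = 13*L + 3 = 3 + 13*L)
v(-21, 17) + 132 = (3 + 13*(-21)) + 132 = (3 - 273) + 132 = -270 + 132 = -138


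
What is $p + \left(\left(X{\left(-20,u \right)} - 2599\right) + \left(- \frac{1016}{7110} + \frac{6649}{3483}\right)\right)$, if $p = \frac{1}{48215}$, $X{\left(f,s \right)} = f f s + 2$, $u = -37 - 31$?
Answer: $- \frac{395284273173541}{13266694755} \approx -29795.0$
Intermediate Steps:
$u = -68$
$X{\left(f,s \right)} = 2 + s f^{2}$ ($X{\left(f,s \right)} = f^{2} s + 2 = s f^{2} + 2 = 2 + s f^{2}$)
$p = \frac{1}{48215} \approx 2.074 \cdot 10^{-5}$
$p + \left(\left(X{\left(-20,u \right)} - 2599\right) + \left(- \frac{1016}{7110} + \frac{6649}{3483}\right)\right) = \frac{1}{48215} + \left(\left(\left(2 - 68 \left(-20\right)^{2}\right) - 2599\right) + \left(- \frac{1016}{7110} + \frac{6649}{3483}\right)\right) = \frac{1}{48215} + \left(\left(\left(2 - 27200\right) - 2599\right) + \left(\left(-1016\right) \frac{1}{7110} + 6649 \cdot \frac{1}{3483}\right)\right) = \frac{1}{48215} + \left(\left(\left(2 - 27200\right) - 2599\right) + \left(- \frac{508}{3555} + \frac{6649}{3483}\right)\right) = \frac{1}{48215} + \left(\left(-27198 - 2599\right) + \frac{2429759}{1375785}\right) = \frac{1}{48215} + \left(-29797 + \frac{2429759}{1375785}\right) = \frac{1}{48215} - \frac{40991835886}{1375785} = - \frac{395284273173541}{13266694755}$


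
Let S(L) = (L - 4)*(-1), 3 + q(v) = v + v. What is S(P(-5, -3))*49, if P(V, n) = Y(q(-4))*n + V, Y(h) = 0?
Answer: 441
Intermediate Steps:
q(v) = -3 + 2*v (q(v) = -3 + (v + v) = -3 + 2*v)
P(V, n) = V (P(V, n) = 0*n + V = 0 + V = V)
S(L) = 4 - L (S(L) = (-4 + L)*(-1) = 4 - L)
S(P(-5, -3))*49 = (4 - 1*(-5))*49 = (4 + 5)*49 = 9*49 = 441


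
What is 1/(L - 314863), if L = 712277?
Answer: 1/397414 ≈ 2.5163e-6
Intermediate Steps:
1/(L - 314863) = 1/(712277 - 314863) = 1/397414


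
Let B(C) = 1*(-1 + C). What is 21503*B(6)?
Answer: 107515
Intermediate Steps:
B(C) = -1 + C
21503*B(6) = 21503*(-1 + 6) = 21503*5 = 107515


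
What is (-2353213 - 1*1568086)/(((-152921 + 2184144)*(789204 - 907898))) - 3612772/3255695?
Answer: -871004823737488459/784928474208329590 ≈ -1.1097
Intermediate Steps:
(-2353213 - 1*1568086)/(((-152921 + 2184144)*(789204 - 907898))) - 3612772/3255695 = (-2353213 - 1568086)/((2031223*(-118694))) - 3612772*1/3255695 = -3921299/(-241093982762) - 3612772/3255695 = -3921299*(-1/241093982762) - 3612772/3255695 = 3921299/241093982762 - 3612772/3255695 = -871004823737488459/784928474208329590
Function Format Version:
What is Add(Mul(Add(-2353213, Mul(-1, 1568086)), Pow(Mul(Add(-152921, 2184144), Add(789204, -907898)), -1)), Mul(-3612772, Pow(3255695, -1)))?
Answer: Rational(-871004823737488459, 784928474208329590) ≈ -1.1097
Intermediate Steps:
Add(Mul(Add(-2353213, Mul(-1, 1568086)), Pow(Mul(Add(-152921, 2184144), Add(789204, -907898)), -1)), Mul(-3612772, Pow(3255695, -1))) = Add(Mul(Add(-2353213, -1568086), Pow(Mul(2031223, -118694), -1)), Mul(-3612772, Rational(1, 3255695))) = Add(Mul(-3921299, Pow(-241093982762, -1)), Rational(-3612772, 3255695)) = Add(Mul(-3921299, Rational(-1, 241093982762)), Rational(-3612772, 3255695)) = Add(Rational(3921299, 241093982762), Rational(-3612772, 3255695)) = Rational(-871004823737488459, 784928474208329590)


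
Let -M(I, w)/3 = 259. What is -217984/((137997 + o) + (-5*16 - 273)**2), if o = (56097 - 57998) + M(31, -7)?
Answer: -27248/32491 ≈ -0.83863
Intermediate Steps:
M(I, w) = -777 (M(I, w) = -3*259 = -777)
o = -2678 (o = (56097 - 57998) - 777 = -1901 - 777 = -2678)
-217984/((137997 + o) + (-5*16 - 273)**2) = -217984/((137997 - 2678) + (-5*16 - 273)**2) = -217984/(135319 + (-80 - 273)**2) = -217984/(135319 + (-353)**2) = -217984/(135319 + 124609) = -217984/259928 = -217984*1/259928 = -27248/32491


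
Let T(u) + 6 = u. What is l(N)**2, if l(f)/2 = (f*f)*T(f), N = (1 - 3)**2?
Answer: 4096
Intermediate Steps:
T(u) = -6 + u
N = 4 (N = (-2)**2 = 4)
l(f) = 2*f**2*(-6 + f) (l(f) = 2*((f*f)*(-6 + f)) = 2*(f**2*(-6 + f)) = 2*f**2*(-6 + f))
l(N)**2 = (2*4**2*(-6 + 4))**2 = (2*16*(-2))**2 = (-64)**2 = 4096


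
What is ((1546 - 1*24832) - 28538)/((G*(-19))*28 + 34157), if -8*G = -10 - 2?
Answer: -51824/33359 ≈ -1.5535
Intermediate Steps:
G = 3/2 (G = -(-10 - 2)/8 = -1/8*(-12) = 3/2 ≈ 1.5000)
((1546 - 1*24832) - 28538)/((G*(-19))*28 + 34157) = ((1546 - 1*24832) - 28538)/(((3/2)*(-19))*28 + 34157) = ((1546 - 24832) - 28538)/(-57/2*28 + 34157) = (-23286 - 28538)/(-798 + 34157) = -51824/33359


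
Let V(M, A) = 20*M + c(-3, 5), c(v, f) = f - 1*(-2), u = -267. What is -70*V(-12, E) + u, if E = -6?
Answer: 16043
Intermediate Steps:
c(v, f) = 2 + f (c(v, f) = f + 2 = 2 + f)
V(M, A) = 7 + 20*M (V(M, A) = 20*M + (2 + 5) = 20*M + 7 = 7 + 20*M)
-70*V(-12, E) + u = -70*(7 + 20*(-12)) - 267 = -70*(7 - 240) - 267 = -70*(-233) - 267 = 16310 - 267 = 16043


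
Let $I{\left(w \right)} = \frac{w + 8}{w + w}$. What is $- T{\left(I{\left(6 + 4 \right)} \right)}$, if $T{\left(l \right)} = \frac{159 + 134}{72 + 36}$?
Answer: $- \frac{293}{108} \approx -2.713$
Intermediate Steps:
$I{\left(w \right)} = \frac{8 + w}{2 w}$
$T{\left(l \right)} = \frac{293}{108}$
$- T{\left(I{\left(6 + 4 \right)} \right)} = \left(-1\right) \frac{293}{108} = - \frac{293}{108}$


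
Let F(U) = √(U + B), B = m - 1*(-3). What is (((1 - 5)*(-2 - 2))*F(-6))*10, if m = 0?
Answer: 160*I*√3 ≈ 277.13*I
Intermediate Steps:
B = 3 (B = 0 - 1*(-3) = 0 + 3 = 3)
F(U) = √(3 + U) (F(U) = √(U + 3) = √(3 + U))
(((1 - 5)*(-2 - 2))*F(-6))*10 = (((1 - 5)*(-2 - 2))*√(3 - 6))*10 = ((-4*(-4))*√(-3))*10 = (16*(I*√3))*10 = (16*I*√3)*10 = 160*I*√3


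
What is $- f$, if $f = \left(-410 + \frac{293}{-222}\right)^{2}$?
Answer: $- \frac{8338063969}{49284} \approx -1.6918 \cdot 10^{5}$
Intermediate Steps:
$f = \frac{8338063969}{49284}$ ($f = \left(-410 + 293 \left(- \frac{1}{222}\right)\right)^{2} = \left(-410 - \frac{293}{222}\right)^{2} = \left(- \frac{91313}{222}\right)^{2} = \frac{8338063969}{49284} \approx 1.6918 \cdot 10^{5}$)
$- f = \left(-1\right) \frac{8338063969}{49284} = - \frac{8338063969}{49284}$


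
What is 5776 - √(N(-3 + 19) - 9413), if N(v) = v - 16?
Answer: 5776 - I*√9413 ≈ 5776.0 - 97.021*I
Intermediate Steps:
N(v) = -16 + v
5776 - √(N(-3 + 19) - 9413) = 5776 - √((-16 + (-3 + 19)) - 9413) = 5776 - √((-16 + 16) - 9413) = 5776 - √(0 - 9413) = 5776 - √(-9413) = 5776 - I*√9413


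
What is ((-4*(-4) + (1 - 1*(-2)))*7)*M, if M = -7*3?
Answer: -2793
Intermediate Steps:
M = -21
((-4*(-4) + (1 - 1*(-2)))*7)*M = ((-4*(-4) + (1 - 1*(-2)))*7)*(-21) = ((16 + (1 + 2))*7)*(-21) = ((16 + 3)*7)*(-21) = (19*7)*(-21) = 133*(-21) = -2793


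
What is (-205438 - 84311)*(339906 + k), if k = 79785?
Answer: -121605047559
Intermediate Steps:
(-205438 - 84311)*(339906 + k) = (-205438 - 84311)*(339906 + 79785) = -289749*419691 = -121605047559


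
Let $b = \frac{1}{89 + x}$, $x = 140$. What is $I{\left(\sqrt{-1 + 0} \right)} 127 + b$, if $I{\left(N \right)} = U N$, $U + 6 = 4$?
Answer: $\frac{1}{229} - 254 i \approx 0.0043668 - 254.0 i$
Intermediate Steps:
$U = -2$ ($U = -6 + 4 = -2$)
$b = \frac{1}{229}$ ($b = \frac{1}{89 + 140} = \frac{1}{229} \approx 0.0043668$)
$I{\left(N \right)} = - 2 N$
$I{\left(\sqrt{-1 + 0} \right)} 127 + b = - 2 \sqrt{-1 + 0} \cdot 127 + \frac{1}{229} = - 2 \sqrt{-1} \cdot 127 + \frac{1}{229} = - 2 i 127 + \frac{1}{229} = - 254 i + \frac{1}{229} = \frac{1}{229} - 254 i$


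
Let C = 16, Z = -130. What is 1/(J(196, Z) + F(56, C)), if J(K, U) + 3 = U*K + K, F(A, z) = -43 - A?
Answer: -1/25386 ≈ -3.9392e-5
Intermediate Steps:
J(K, U) = -3 + K + K*U (J(K, U) = -3 + (U*K + K) = -3 + (K*U + K) = -3 + (K + K*U) = -3 + K + K*U)
1/(J(196, Z) + F(56, C)) = 1/((-3 + 196 + 196*(-130)) + (-43 - 1*56)) = 1/((-3 + 196 - 25480) + (-43 - 56)) = 1/(-25287 - 99) = 1/(-25386) = -1/25386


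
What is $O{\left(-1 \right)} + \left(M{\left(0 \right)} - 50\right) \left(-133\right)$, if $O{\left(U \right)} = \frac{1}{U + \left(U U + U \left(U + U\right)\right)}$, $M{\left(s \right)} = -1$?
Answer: $\frac{13567}{2} \approx 6783.5$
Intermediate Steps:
$O{\left(U \right)} = \frac{1}{U + 3 U^{2}}$ ($O{\left(U \right)} = \frac{1}{U + \left(U^{2} + U 2 U\right)} = \frac{1}{U + \left(U^{2} + 2 U^{2}\right)} = \frac{1}{U + 3 U^{2}}$)
$O{\left(-1 \right)} + \left(M{\left(0 \right)} - 50\right) \left(-133\right) = \frac{1}{\left(-1\right) \left(1 + 3 \left(-1\right)\right)} + \left(-1 - 50\right) \left(-133\right) = - \frac{1}{1 - 3} + \left(-1 - 50\right) \left(-133\right) = - \frac{1}{-2} - -6783 = \left(-1\right) \left(- \frac{1}{2}\right) + 6783 = \frac{1}{2} + 6783 = \frac{13567}{2}$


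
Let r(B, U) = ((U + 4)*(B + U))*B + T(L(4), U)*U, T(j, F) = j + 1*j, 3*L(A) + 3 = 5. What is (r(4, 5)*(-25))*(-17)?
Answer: 421600/3 ≈ 1.4053e+5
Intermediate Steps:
L(A) = ⅔ (L(A) = -1 + (⅓)*5 = -1 + 5/3 = ⅔)
T(j, F) = 2*j (T(j, F) = j + j = 2*j)
r(B, U) = 4*U/3 + B*(4 + U)*(B + U) (r(B, U) = ((U + 4)*(B + U))*B + (2*(⅔))*U = ((4 + U)*(B + U))*B + 4*U/3 = B*(4 + U)*(B + U) + 4*U/3 = 4*U/3 + B*(4 + U)*(B + U))
(r(4, 5)*(-25))*(-17) = ((4*4² + (4/3)*5 + 4*5² + 5*4² + 4*4*5)*(-25))*(-17) = ((4*16 + 20/3 + 4*25 + 5*16 + 80)*(-25))*(-17) = ((64 + 20/3 + 100 + 80 + 80)*(-25))*(-17) = ((992/3)*(-25))*(-17) = -24800/3*(-17) = 421600/3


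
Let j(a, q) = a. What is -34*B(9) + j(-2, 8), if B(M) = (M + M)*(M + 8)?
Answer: -10406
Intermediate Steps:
B(M) = 2*M*(8 + M) (B(M) = (2*M)*(8 + M) = 2*M*(8 + M))
-34*B(9) + j(-2, 8) = -68*9*(8 + 9) - 2 = -68*9*17 - 2 = -34*306 - 2 = -10404 - 2 = -10406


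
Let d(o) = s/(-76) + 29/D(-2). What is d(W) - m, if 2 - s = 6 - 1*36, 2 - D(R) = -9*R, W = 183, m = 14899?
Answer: -4529975/304 ≈ -14901.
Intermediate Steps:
D(R) = 2 + 9*R (D(R) = 2 - (-9)*R = 2 + 9*R)
s = 32 (s = 2 - (6 - 1*36) = 2 - (6 - 36) = 2 - 1*(-30) = 2 + 30 = 32)
d(o) = -679/304 (d(o) = 32/(-76) + 29/(2 + 9*(-2)) = 32*(-1/76) + 29/(2 - 18) = -8/19 + 29/(-16) = -8/19 + 29*(-1/16) = -8/19 - 29/16 = -679/304)
d(W) - m = -679/304 - 1*14899 = -679/304 - 14899 = -4529975/304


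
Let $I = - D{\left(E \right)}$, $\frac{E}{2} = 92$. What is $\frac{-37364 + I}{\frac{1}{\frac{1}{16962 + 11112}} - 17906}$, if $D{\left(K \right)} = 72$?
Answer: $- \frac{9359}{2542} \approx -3.6817$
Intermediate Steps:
$E = 184$ ($E = 2 \cdot 92 = 184$)
$I = -72$ ($I = \left(-1\right) 72 = -72$)
$\frac{-37364 + I}{\frac{1}{\frac{1}{16962 + 11112}} - 17906} = \frac{-37364 - 72}{\frac{1}{\frac{1}{16962 + 11112}} - 17906} = - \frac{37436}{\frac{1}{\frac{1}{28074}} - 17906} = - \frac{37436}{28074 - 17906} = - \frac{37436}{10168} = \left(-37436\right) \frac{1}{10168} = - \frac{9359}{2542}$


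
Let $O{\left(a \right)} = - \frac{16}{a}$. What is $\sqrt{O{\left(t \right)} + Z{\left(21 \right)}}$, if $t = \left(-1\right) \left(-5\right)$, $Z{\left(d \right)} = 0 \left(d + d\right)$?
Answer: $\frac{4 i \sqrt{5}}{5} \approx 1.7889 i$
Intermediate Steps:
$Z{\left(d \right)} = 0$ ($Z{\left(d \right)} = 0 \cdot 2 d = 0$)
$t = 5$
$\sqrt{O{\left(t \right)} + Z{\left(21 \right)}} = \sqrt{- \frac{16}{5} + 0} = \sqrt{- \frac{16}{5}} = \frac{4 i \sqrt{5}}{5}$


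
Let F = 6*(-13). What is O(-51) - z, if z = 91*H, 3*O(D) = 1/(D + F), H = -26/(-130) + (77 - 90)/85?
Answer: -140953/32895 ≈ -4.2849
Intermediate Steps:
F = -78
H = 4/85 (H = -26*(-1/130) - 13*1/85 = ⅕ - 13/85 = 4/85 ≈ 0.047059)
O(D) = 1/(3*(-78 + D)) (O(D) = 1/(3*(D - 78)) = 1/(3*(-78 + D)))
z = 364/85 (z = 91*(4/85) = 364/85 ≈ 4.2824)
O(-51) - z = 1/(3*(-78 - 51)) - 1*364/85 = (⅓)/(-129) - 364/85 = (⅓)*(-1/129) - 364/85 = -1/387 - 364/85 = -140953/32895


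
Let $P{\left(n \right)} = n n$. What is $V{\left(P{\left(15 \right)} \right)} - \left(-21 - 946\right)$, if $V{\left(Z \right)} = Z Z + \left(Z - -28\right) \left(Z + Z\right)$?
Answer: $165442$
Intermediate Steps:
$P{\left(n \right)} = n^{2}$
$V{\left(Z \right)} = Z^{2} + 2 Z \left(28 + Z\right)$ ($V{\left(Z \right)} = Z^{2} + \left(Z + \left(-22 + 50\right)\right) 2 Z = Z^{2} + \left(Z + 28\right) 2 Z = Z^{2} + \left(28 + Z\right) 2 Z = Z^{2} + 2 Z \left(28 + Z\right)$)
$V{\left(P{\left(15 \right)} \right)} - \left(-21 - 946\right) = 15^{2} \left(56 + 3 \cdot 15^{2}\right) - \left(-21 - 946\right) = 225 \left(56 + 3 \cdot 225\right) - \left(-21 - 946\right) = 225 \left(56 + 675\right) - -967 = 225 \cdot 731 + 967 = 164475 + 967 = 165442$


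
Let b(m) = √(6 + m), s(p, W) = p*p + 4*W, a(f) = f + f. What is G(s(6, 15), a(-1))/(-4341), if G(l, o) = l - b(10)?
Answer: -92/4341 ≈ -0.021193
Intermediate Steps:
a(f) = 2*f
s(p, W) = p² + 4*W
G(l, o) = -4 + l (G(l, o) = l - √(6 + 10) = l - √16 = l - 1*4 = l - 4 = -4 + l)
G(s(6, 15), a(-1))/(-4341) = (-4 + (6² + 4*15))/(-4341) = (-4 + (36 + 60))*(-1/4341) = (-4 + 96)*(-1/4341) = 92*(-1/4341) = -92/4341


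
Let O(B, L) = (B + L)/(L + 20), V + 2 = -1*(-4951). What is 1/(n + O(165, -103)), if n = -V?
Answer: -83/410829 ≈ -0.00020203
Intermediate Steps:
V = 4949 (V = -2 - 1*(-4951) = -2 + 4951 = 4949)
O(B, L) = (B + L)/(20 + L)
n = -4949 (n = -1*4949 = -4949)
1/(n + O(165, -103)) = 1/(-4949 + (165 - 103)/(20 - 103)) = 1/(-4949 + 62/(-83)) = 1/(-4949 - 1/83*62) = 1/(-4949 - 62/83) = 1/(-410829/83) = -83/410829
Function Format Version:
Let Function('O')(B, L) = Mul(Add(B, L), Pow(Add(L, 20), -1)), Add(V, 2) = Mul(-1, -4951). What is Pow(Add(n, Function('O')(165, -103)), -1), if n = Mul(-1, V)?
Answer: Rational(-83, 410829) ≈ -0.00020203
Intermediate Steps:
V = 4949 (V = Add(-2, Mul(-1, -4951)) = Add(-2, 4951) = 4949)
Function('O')(B, L) = Mul(Pow(Add(20, L), -1), Add(B, L)) (Function('O')(B, L) = Mul(Add(B, L), Pow(Add(20, L), -1)) = Mul(Pow(Add(20, L), -1), Add(B, L)))
n = -4949 (n = Mul(-1, 4949) = -4949)
Pow(Add(n, Function('O')(165, -103)), -1) = Pow(Add(-4949, Mul(Pow(Add(20, -103), -1), Add(165, -103))), -1) = Pow(Add(-4949, Mul(Pow(-83, -1), 62)), -1) = Pow(Add(-4949, Mul(Rational(-1, 83), 62)), -1) = Pow(Add(-4949, Rational(-62, 83)), -1) = Pow(Rational(-410829, 83), -1) = Rational(-83, 410829)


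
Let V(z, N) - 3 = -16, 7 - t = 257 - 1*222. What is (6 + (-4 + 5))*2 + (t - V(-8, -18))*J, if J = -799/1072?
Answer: 26993/1072 ≈ 25.180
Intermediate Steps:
t = -28 (t = 7 - (257 - 1*222) = 7 - (257 - 222) = 7 - 1*35 = 7 - 35 = -28)
V(z, N) = -13 (V(z, N) = 3 - 16 = -13)
J = -799/1072 (J = -799*1/1072 = -799/1072 ≈ -0.74534)
(6 + (-4 + 5))*2 + (t - V(-8, -18))*J = (6 + (-4 + 5))*2 + (-28 - 1*(-13))*(-799/1072) = (6 + 1)*2 + (-28 + 13)*(-799/1072) = 7*2 - 15*(-799/1072) = 14 + 11985/1072 = 26993/1072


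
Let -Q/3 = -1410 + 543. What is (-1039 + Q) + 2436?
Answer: 3998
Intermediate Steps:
Q = 2601 (Q = -3*(-1410 + 543) = -3*(-867) = 2601)
(-1039 + Q) + 2436 = (-1039 + 2601) + 2436 = 1562 + 2436 = 3998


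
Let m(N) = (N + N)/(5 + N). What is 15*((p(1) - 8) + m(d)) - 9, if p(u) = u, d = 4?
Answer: -302/3 ≈ -100.67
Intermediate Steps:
m(N) = 2*N/(5 + N) (m(N) = (2*N)/(5 + N) = 2*N/(5 + N))
15*((p(1) - 8) + m(d)) - 9 = 15*((1 - 8) + 2*4/(5 + 4)) - 9 = 15*(-7 + 2*4/9) - 9 = 15*(-7 + 2*4*(⅑)) - 9 = 15*(-7 + 8/9) - 9 = 15*(-55/9) - 9 = -275/3 - 9 = -302/3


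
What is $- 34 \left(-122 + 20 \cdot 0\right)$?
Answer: $4148$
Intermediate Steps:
$- 34 \left(-122 + 20 \cdot 0\right) = - 34 \left(-122 + 0\right) = \left(-34\right) \left(-122\right) = 4148$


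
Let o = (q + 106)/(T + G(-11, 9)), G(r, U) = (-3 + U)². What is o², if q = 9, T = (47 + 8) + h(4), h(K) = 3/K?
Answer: 211600/134689 ≈ 1.5710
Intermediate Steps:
T = 223/4 (T = (47 + 8) + 3/4 = 55 + 3*(¼) = 55 + ¾ = 223/4 ≈ 55.750)
o = 460/367 (o = (9 + 106)/(223/4 + (-3 + 9)²) = 115/(223/4 + 6²) = 115/(223/4 + 36) = 115/(367/4) = 115*(4/367) = 460/367 ≈ 1.2534)
o² = (460/367)² = 211600/134689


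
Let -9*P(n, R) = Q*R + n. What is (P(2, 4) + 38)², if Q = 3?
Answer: 107584/81 ≈ 1328.2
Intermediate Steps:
P(n, R) = -R/3 - n/9 (P(n, R) = -(3*R + n)/9 = -(n + 3*R)/9 = -R/3 - n/9)
(P(2, 4) + 38)² = ((-⅓*4 - ⅑*2) + 38)² = ((-4/3 - 2/9) + 38)² = (-14/9 + 38)² = (328/9)² = 107584/81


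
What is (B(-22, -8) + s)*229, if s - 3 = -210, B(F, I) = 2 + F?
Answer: -51983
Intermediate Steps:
s = -207 (s = 3 - 210 = -207)
(B(-22, -8) + s)*229 = ((2 - 22) - 207)*229 = (-20 - 207)*229 = -227*229 = -51983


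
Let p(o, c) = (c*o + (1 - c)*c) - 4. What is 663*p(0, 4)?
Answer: -10608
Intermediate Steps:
p(o, c) = -4 + c*o + c*(1 - c) (p(o, c) = (c*o + c*(1 - c)) - 4 = -4 + c*o + c*(1 - c))
663*p(0, 4) = 663*(-4 + 4 - 1*4² + 4*0) = 663*(-4 + 4 - 1*16 + 0) = 663*(-4 + 4 - 16 + 0) = 663*(-16) = -10608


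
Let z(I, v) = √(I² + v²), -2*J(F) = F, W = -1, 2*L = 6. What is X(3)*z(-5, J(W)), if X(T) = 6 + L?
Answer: 9*√101/2 ≈ 45.224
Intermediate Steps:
L = 3 (L = (½)*6 = 3)
J(F) = -F/2
X(T) = 9 (X(T) = 6 + 3 = 9)
X(3)*z(-5, J(W)) = 9*√((-5)² + (-½*(-1))²) = 9*√(25 + (½)²) = 9*√(25 + ¼) = 9*√(101/4) = 9*(√101/2) = 9*√101/2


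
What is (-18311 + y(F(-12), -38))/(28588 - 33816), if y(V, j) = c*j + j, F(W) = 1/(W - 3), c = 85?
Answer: 21579/5228 ≈ 4.1276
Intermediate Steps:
F(W) = 1/(-3 + W)
y(V, j) = 86*j (y(V, j) = 85*j + j = 86*j)
(-18311 + y(F(-12), -38))/(28588 - 33816) = (-18311 + 86*(-38))/(28588 - 33816) = (-18311 - 3268)/(-5228) = -21579*(-1/5228) = 21579/5228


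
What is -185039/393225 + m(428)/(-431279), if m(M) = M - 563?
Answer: -79750349506/169589684775 ≈ -0.47025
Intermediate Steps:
m(M) = -563 + M
-185039/393225 + m(428)/(-431279) = -185039/393225 + (-563 + 428)/(-431279) = -185039*1/393225 - 135*(-1/431279) = -185039/393225 + 135/431279 = -79750349506/169589684775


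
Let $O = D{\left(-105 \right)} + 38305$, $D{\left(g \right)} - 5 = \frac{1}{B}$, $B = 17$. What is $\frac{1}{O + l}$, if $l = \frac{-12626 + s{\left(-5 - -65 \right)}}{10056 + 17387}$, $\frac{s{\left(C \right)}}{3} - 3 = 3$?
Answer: $\frac{466531}{17872615717} \approx 2.6103 \cdot 10^{-5}$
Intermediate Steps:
$s{\left(C \right)} = 18$ ($s{\left(C \right)} = 9 + 3 \cdot 3 = 9 + 9 = 18$)
$D{\left(g \right)} = \frac{86}{17}$ ($D{\left(g \right)} = 5 + \frac{1}{17} = \frac{86}{17}$)
$l = - \frac{12608}{27443}$ ($l = \frac{-12626 + 18}{10056 + 17387} = - \frac{12608}{27443} \approx -0.45942$)
$O = \frac{651271}{17}$ ($O = \frac{86}{17} + 38305 = \frac{651271}{17} \approx 38310.0$)
$\frac{1}{O + l} = \frac{1}{\frac{651271}{17} - \frac{12608}{27443}} = \frac{1}{\frac{17872615717}{466531}} = \frac{466531}{17872615717}$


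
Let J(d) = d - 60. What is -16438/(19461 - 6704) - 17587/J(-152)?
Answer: 220872503/2704484 ≈ 81.669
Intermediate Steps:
J(d) = -60 + d
-16438/(19461 - 6704) - 17587/J(-152) = -16438/(19461 - 6704) - 17587/(-60 - 152) = -16438/12757 - 17587/(-212) = -16438*1/12757 - 17587*(-1/212) = -16438/12757 + 17587/212 = 220872503/2704484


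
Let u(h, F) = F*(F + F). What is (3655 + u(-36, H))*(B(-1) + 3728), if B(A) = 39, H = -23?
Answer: 17753871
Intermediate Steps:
u(h, F) = 2*F² (u(h, F) = F*(2*F) = 2*F²)
(3655 + u(-36, H))*(B(-1) + 3728) = (3655 + 2*(-23)²)*(39 + 3728) = (3655 + 2*529)*3767 = (3655 + 1058)*3767 = 4713*3767 = 17753871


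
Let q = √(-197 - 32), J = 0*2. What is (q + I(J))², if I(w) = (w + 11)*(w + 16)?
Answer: (176 + I*√229)² ≈ 30747.0 + 5326.7*I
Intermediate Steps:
J = 0
I(w) = (11 + w)*(16 + w)
q = I*√229 (q = √(-229) = I*√229 ≈ 15.133*I)
(q + I(J))² = (I*√229 + (176 + 0² + 27*0))² = (I*√229 + (176 + 0 + 0))² = (I*√229 + 176)² = (176 + I*√229)²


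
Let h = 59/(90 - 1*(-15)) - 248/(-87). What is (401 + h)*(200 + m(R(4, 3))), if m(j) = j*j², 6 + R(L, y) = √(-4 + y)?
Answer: 2462872/3045 + 131763652*I/3045 ≈ 808.83 + 43272.0*I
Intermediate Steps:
R(L, y) = -6 + √(-4 + y)
h = 10391/3045 (h = 59/(90 + 15) - 248*(-1/87) = 59/105 + 248/87 = 10391/3045 ≈ 3.4125)
m(j) = j³
(401 + h)*(200 + m(R(4, 3))) = (401 + 10391/3045)*(200 + (-6 + √(-4 + 3))³) = 1231436*(200 + (-6 + √(-1))³)/3045 = 1231436*(200 + (-6 + I)³)/3045 = 49257440/609 + 1231436*(-6 + I)³/3045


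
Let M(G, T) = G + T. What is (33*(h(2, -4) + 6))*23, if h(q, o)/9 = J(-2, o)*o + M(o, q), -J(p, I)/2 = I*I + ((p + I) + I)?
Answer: 318780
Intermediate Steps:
J(p, I) = -4*I - 2*p - 2*I² (J(p, I) = -2*(I*I + ((p + I) + I)) = -2*(I² + ((I + p) + I)) = -2*(I² + (p + 2*I)) = -2*(p + I² + 2*I) = -4*I - 2*p - 2*I²)
h(q, o) = 9*o + 9*q + 9*o*(4 - 4*o - 2*o²) (h(q, o) = 9*((-4*o - 2*(-2) - 2*o²)*o + (o + q)) = 9*((-4*o + 4 - 2*o²)*o + (o + q)) = 9*((4 - 4*o - 2*o²)*o + (o + q)) = 9*(o*(4 - 4*o - 2*o²) + (o + q)) = 9*(o + q + o*(4 - 4*o - 2*o²)) = 9*o + 9*q + 9*o*(4 - 4*o - 2*o²))
(33*(h(2, -4) + 6))*23 = (33*((9*(-4) + 9*2 - 18*(-4)*(-2 + (-4)² + 2*(-4))) + 6))*23 = (33*((-36 + 18 - 18*(-4)*(-2 + 16 - 8)) + 6))*23 = (33*((-36 + 18 - 18*(-4)*6) + 6))*23 = (33*((-36 + 18 + 432) + 6))*23 = (33*(414 + 6))*23 = (33*420)*23 = 13860*23 = 318780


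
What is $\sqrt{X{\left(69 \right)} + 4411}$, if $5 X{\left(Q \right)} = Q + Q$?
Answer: $\frac{\sqrt{110965}}{5} \approx 66.623$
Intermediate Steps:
$X{\left(Q \right)} = \frac{2 Q}{5}$ ($X{\left(Q \right)} = \frac{Q + Q}{5} = \frac{2 Q}{5}$)
$\sqrt{X{\left(69 \right)} + 4411} = \sqrt{\frac{2}{5} \cdot 69 + 4411} = \sqrt{\frac{138}{5} + 4411} = \sqrt{\frac{22193}{5}} = \frac{\sqrt{110965}}{5}$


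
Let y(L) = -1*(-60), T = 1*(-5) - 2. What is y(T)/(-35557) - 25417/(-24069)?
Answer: 902308129/855821433 ≈ 1.0543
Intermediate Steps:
T = -7 (T = -5 - 2 = -7)
y(L) = 60
y(T)/(-35557) - 25417/(-24069) = 60/(-35557) - 25417/(-24069) = 60*(-1/35557) - 25417*(-1/24069) = -60/35557 + 25417/24069 = 902308129/855821433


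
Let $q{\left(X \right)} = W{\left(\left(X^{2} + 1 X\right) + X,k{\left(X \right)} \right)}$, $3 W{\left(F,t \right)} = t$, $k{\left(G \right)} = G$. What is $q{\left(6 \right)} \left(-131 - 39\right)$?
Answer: $-340$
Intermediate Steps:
$W{\left(F,t \right)} = \frac{t}{3}$
$q{\left(X \right)} = \frac{X}{3}$
$q{\left(6 \right)} \left(-131 - 39\right) = \frac{1}{3} \cdot 6 \left(-131 - 39\right) = 2 \left(-170\right) = -340$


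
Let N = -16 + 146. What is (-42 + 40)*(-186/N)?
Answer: 186/65 ≈ 2.8615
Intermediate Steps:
N = 130
(-42 + 40)*(-186/N) = (-42 + 40)*(-186/130) = -(-372)/130 = -2*(-93/65) = 186/65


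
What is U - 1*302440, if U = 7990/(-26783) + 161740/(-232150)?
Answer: -188047934497892/621767345 ≈ -3.0244e+5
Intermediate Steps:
U = -618676092/621767345 (U = 7990*(-1/26783) + 161740*(-1/232150) = -7990/26783 - 16174/23215 = -618676092/621767345 ≈ -0.99503)
U - 1*302440 = -618676092/621767345 - 1*302440 = -618676092/621767345 - 302440 = -188047934497892/621767345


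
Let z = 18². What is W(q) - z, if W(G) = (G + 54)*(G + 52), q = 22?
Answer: 5300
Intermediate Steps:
W(G) = (52 + G)*(54 + G) (W(G) = (54 + G)*(52 + G) = (52 + G)*(54 + G))
z = 324
W(q) - z = (2808 + 22² + 106*22) - 1*324 = (2808 + 484 + 2332) - 324 = 5624 - 324 = 5300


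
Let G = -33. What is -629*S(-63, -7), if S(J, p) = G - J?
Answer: -18870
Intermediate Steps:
S(J, p) = -33 - J
-629*S(-63, -7) = -629*(-33 - 1*(-63)) = -629*(-33 + 63) = -629*30 = -18870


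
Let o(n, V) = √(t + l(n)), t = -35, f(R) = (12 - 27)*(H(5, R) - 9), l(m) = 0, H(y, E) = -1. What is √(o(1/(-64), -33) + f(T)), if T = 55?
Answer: √(150 + I*√35) ≈ 12.25 + 0.2415*I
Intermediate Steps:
f(R) = 150 (f(R) = (12 - 27)*(-1 - 9) = -15*(-10) = 150)
o(n, V) = I*√35 (o(n, V) = √(-35 + 0) = √(-35) = I*√35)
√(o(1/(-64), -33) + f(T)) = √(I*√35 + 150) = √(150 + I*√35)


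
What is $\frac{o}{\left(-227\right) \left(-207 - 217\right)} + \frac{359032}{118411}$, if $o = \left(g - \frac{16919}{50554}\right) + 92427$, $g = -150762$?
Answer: $\frac{199677948145335}{82307847964016} \approx 2.426$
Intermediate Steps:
$o = - \frac{421297787}{7222}$ ($o = \left(-150762 - \frac{16919}{50554}\right) + 92427 = \left(-150762 - \frac{2417}{7222}\right) + 92427 = - \frac{1088805581}{7222} + 92427 = - \frac{421297787}{7222} \approx -58335.0$)
$\frac{o}{\left(-227\right) \left(-207 - 217\right)} + \frac{359032}{118411} = - \frac{421297787}{7222 \left(- 227 \left(-207 - 217\right)\right)} + \frac{359032}{118411} = - \frac{421297787}{7222 \left(\left(-227\right) \left(-424\right)\right)} + 359032 \cdot \frac{1}{118411} = - \frac{421297787}{7222 \cdot 96248} + \frac{359032}{118411} = \left(- \frac{421297787}{7222}\right) \frac{1}{96248} + \frac{359032}{118411} = - \frac{421297787}{695103056} + \frac{359032}{118411} = \frac{199677948145335}{82307847964016}$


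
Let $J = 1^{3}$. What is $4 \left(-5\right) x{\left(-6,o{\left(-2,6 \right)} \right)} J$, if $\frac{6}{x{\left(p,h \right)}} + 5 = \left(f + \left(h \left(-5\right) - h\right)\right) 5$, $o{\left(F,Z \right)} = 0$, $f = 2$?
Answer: $-24$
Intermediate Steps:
$J = 1$
$x{\left(p,h \right)} = \frac{6}{5 - 30 h}$ ($x{\left(p,h \right)} = \frac{6}{-5 + \left(2 + \left(h \left(-5\right) - h\right)\right) 5} = \frac{6}{-5 + \left(2 - 6 h\right) 5} = \frac{6}{-5 - \left(-10 + 30 h\right)} = \frac{6}{5 - 30 h}$)
$4 \left(-5\right) x{\left(-6,o{\left(-2,6 \right)} \right)} J = 4 \left(-5\right) \left(- \frac{6}{-5 + 30 \cdot 0}\right) 1 = - 20 \left(- \frac{6}{-5 + 0}\right) 1 = - 20 \left(- \frac{6}{-5}\right) 1 = - 20 \left(\left(-6\right) \left(- \frac{1}{5}\right)\right) 1 = \left(-20\right) \frac{6}{5} \cdot 1 = \left(-24\right) 1 = -24$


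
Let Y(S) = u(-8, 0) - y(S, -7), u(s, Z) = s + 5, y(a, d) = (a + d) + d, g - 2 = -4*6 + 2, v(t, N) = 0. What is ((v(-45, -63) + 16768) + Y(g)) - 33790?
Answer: -16991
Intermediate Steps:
g = -20 (g = 2 + (-4*6 + 2) = 2 + (-24 + 2) = 2 - 22 = -20)
y(a, d) = a + 2*d
u(s, Z) = 5 + s
Y(S) = 11 - S (Y(S) = (5 - 8) - (S + 2*(-7)) = -3 - (S - 14) = -3 - (-14 + S) = -3 + (14 - S) = 11 - S)
((v(-45, -63) + 16768) + Y(g)) - 33790 = ((0 + 16768) + (11 - 1*(-20))) - 33790 = (16768 + (11 + 20)) - 33790 = (16768 + 31) - 33790 = 16799 - 33790 = -16991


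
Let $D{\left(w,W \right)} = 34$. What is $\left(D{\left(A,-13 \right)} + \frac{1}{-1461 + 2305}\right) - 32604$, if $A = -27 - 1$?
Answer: $- \frac{27489079}{844} \approx -32570.0$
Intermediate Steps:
$A = -28$ ($A = -27 - 1 = -28$)
$\left(D{\left(A,-13 \right)} + \frac{1}{-1461 + 2305}\right) - 32604 = \left(34 + \frac{1}{-1461 + 2305}\right) - 32604 = \left(34 + \frac{1}{844}\right) - 32604 = \frac{28697}{844} - 32604 = - \frac{27489079}{844}$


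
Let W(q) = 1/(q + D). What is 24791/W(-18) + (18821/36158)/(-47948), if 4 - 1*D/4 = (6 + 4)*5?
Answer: -8682010602865909/1733703784 ≈ -5.0078e+6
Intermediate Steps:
D = -184 (D = 16 - 4*(6 + 4)*5 = 16 - 40*5 = 16 - 4*50 = 16 - 200 = -184)
W(q) = 1/(-184 + q) (W(q) = 1/(q - 184) = 1/(-184 + q))
24791/W(-18) + (18821/36158)/(-47948) = 24791/(1/(-184 - 18)) + (18821/36158)/(-47948) = 24791/(1/(-202)) + (18821*(1/36158))*(-1/47948) = 24791/(-1/202) + (18821/36158)*(-1/47948) = 24791*(-202) - 18821/1733703784 = -5007782 - 18821/1733703784 = -8682010602865909/1733703784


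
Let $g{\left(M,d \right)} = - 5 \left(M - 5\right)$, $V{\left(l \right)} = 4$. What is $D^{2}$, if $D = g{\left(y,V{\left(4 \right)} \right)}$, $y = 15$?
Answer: $2500$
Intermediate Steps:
$g{\left(M,d \right)} = 25 - 5 M$ ($g{\left(M,d \right)} = - 5 \left(-5 + M\right) = 25 - 5 M$)
$D = -50$ ($D = 25 - 75 = -50$)
$D^{2} = \left(-50\right)^{2} = 2500$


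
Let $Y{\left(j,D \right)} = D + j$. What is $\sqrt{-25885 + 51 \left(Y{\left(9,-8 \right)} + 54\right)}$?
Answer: $2 i \sqrt{5770} \approx 151.92 i$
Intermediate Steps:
$\sqrt{-25885 + 51 \left(Y{\left(9,-8 \right)} + 54\right)} = \sqrt{-25885 + 51 \left(\left(-8 + 9\right) + 54\right)} = \sqrt{-25885 + 51 \left(1 + 54\right)} = \sqrt{-25885 + 51 \cdot 55} = \sqrt{-25885 + 2805} = \sqrt{-23080} = 2 i \sqrt{5770}$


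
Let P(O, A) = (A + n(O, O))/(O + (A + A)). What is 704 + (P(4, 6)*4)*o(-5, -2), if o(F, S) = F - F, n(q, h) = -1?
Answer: 704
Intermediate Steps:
P(O, A) = (-1 + A)/(O + 2*A) (P(O, A) = (A - 1)/(O + (A + A)) = (-1 + A)/(O + 2*A))
o(F, S) = 0
704 + (P(4, 6)*4)*o(-5, -2) = 704 + (((-1 + 6)/(4 + 2*6))*4)*0 = 704 + ((5/(4 + 12))*4)*0 = 704 + ((5/16)*4)*0 = 704 + (5/4)*0 = 704 + 0 = 704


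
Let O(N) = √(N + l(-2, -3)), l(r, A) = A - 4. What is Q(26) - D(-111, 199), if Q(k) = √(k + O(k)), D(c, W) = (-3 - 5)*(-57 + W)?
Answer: 1136 + √(26 + √19) ≈ 1141.5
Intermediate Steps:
l(r, A) = -4 + A
D(c, W) = 456 - 8*W (D(c, W) = -8*(-57 + W) = 456 - 8*W)
O(N) = √(-7 + N) (O(N) = √(N + (-4 - 3)) = √(N - 7) = √(-7 + N))
Q(k) = √(k + √(-7 + k))
Q(26) - D(-111, 199) = √(26 + √(-7 + 26)) - (456 - 8*199) = √(26 + √19) - (456 - 1592) = √(26 + √19) - 1*(-1136) = √(26 + √19) + 1136 = 1136 + √(26 + √19)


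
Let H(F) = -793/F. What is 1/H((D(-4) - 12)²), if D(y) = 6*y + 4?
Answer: -1024/793 ≈ -1.2913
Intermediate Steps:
D(y) = 4 + 6*y
1/H((D(-4) - 12)²) = 1/(-793/((4 + 6*(-4)) - 12)²) = 1/(-793/((4 - 24) - 12)²) = 1/(-793/(-20 - 12)²) = 1/(-793/((-32)²)) = 1/(-793/1024) = -1024/793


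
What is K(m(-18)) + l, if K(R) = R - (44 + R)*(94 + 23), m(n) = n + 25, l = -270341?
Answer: -276301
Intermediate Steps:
m(n) = 25 + n
K(R) = -5148 - 116*R (K(R) = R - (44 + R)*117 = R - (5148 + 117*R) = R + (-5148 - 117*R) = -5148 - 116*R)
K(m(-18)) + l = (-5148 - 116*(25 - 18)) - 270341 = (-5148 - 116*7) - 270341 = (-5148 - 812) - 270341 = -5960 - 270341 = -276301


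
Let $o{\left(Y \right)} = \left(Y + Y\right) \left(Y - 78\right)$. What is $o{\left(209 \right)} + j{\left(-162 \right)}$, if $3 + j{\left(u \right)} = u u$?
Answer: $80999$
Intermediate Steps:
$j{\left(u \right)} = -3 + u^{2}$ ($j{\left(u \right)} = -3 + u u = -3 + u^{2}$)
$o{\left(Y \right)} = 2 Y \left(-78 + Y\right)$
$o{\left(209 \right)} + j{\left(-162 \right)} = 2 \cdot 209 \left(-78 + 209\right) - \left(3 - \left(-162\right)^{2}\right) = 2 \cdot 209 \cdot 131 + \left(-3 + 26244\right) = 54758 + 26241 = 80999$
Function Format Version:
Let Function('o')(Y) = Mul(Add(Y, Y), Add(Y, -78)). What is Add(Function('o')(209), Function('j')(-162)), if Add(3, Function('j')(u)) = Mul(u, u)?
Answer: 80999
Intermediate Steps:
Function('j')(u) = Add(-3, Pow(u, 2)) (Function('j')(u) = Add(-3, Mul(u, u)) = Add(-3, Pow(u, 2)))
Function('o')(Y) = Mul(2, Y, Add(-78, Y)) (Function('o')(Y) = Mul(Mul(2, Y), Add(-78, Y)) = Mul(2, Y, Add(-78, Y)))
Add(Function('o')(209), Function('j')(-162)) = Add(Mul(2, 209, Add(-78, 209)), Add(-3, Pow(-162, 2))) = Add(Mul(2, 209, 131), Add(-3, 26244)) = Add(54758, 26241) = 80999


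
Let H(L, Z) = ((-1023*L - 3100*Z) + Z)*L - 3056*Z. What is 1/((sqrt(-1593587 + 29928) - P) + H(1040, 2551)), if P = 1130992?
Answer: -9337174608/87182829660281517323 - I*sqrt(1563659)/87182829660281517323 ≈ -1.071e-10 - 1.4343e-17*I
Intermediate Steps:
H(L, Z) = -3056*Z + L*(-3099*Z - 1023*L) (H(L, Z) = ((-3100*Z - 1023*L) + Z)*L - 3056*Z = (-3099*Z - 1023*L)*L - 3056*Z = L*(-3099*Z - 1023*L) - 3056*Z = -3056*Z + L*(-3099*Z - 1023*L))
1/((sqrt(-1593587 + 29928) - P) + H(1040, 2551)) = 1/((sqrt(-1593587 + 29928) - 1*1130992) + (-3056*2551 - 1023*1040**2 - 3099*1040*2551)) = 1/((sqrt(-1563659) - 1130992) + (-7795856 - 1023*1081600 - 8221770960)) = 1/((I*sqrt(1563659) - 1130992) + (-7795856 - 1106476800 - 8221770960)) = 1/((-1130992 + I*sqrt(1563659)) - 9336043616) = 1/(-9337174608 + I*sqrt(1563659))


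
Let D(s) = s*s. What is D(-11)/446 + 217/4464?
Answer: 10273/32112 ≈ 0.31991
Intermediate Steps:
D(s) = s**2
D(-11)/446 + 217/4464 = (-11)**2/446 + 217/4464 = 121*(1/446) + 217*(1/4464) = 121/446 + 7/144 = 10273/32112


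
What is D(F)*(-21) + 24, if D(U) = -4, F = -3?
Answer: 108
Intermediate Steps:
D(F)*(-21) + 24 = -4*(-21) + 24 = 84 + 24 = 108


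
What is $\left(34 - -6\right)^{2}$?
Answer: $1600$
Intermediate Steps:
$\left(34 - -6\right)^{2} = \left(34 + 6\right)^{2} = 40^{2} = 1600$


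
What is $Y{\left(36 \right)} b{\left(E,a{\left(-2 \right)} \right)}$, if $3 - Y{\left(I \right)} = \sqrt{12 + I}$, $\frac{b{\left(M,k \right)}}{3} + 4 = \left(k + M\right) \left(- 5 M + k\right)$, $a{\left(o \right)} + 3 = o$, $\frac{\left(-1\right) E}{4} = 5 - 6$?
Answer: $189 - 252 \sqrt{3} \approx -247.48$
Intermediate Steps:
$E = 4$ ($E = - 4 \left(5 - 6\right) = \left(-4\right) \left(-1\right) = 4$)
$a{\left(o \right)} = -3 + o$
$b{\left(M,k \right)} = -12 + 3 \left(M + k\right) \left(k - 5 M\right)$ ($b{\left(M,k \right)} = -12 + 3 \left(k + M\right) \left(- 5 M + k\right) = -12 + 3 \left(M + k\right) \left(k - 5 M\right)$)
$Y{\left(I \right)} = 3 - \sqrt{12 + I}$
$Y{\left(36 \right)} b{\left(E,a{\left(-2 \right)} \right)} = \left(3 - \sqrt{12 + 36}\right) \left(-12 - 15 \cdot 4^{2} + 3 \left(-3 - 2\right)^{2} - 48 \left(-3 - 2\right)\right) = \left(3 - \sqrt{48}\right) \left(-12 - 240 + 3 \left(-5\right)^{2} - 48 \left(-5\right)\right) = \left(3 - 4 \sqrt{3}\right) \left(-12 - 240 + 3 \cdot 25 + 240\right) = \left(3 - 4 \sqrt{3}\right) \left(-12 - 240 + 75 + 240\right) = \left(3 - 4 \sqrt{3}\right) 63 = 189 - 252 \sqrt{3}$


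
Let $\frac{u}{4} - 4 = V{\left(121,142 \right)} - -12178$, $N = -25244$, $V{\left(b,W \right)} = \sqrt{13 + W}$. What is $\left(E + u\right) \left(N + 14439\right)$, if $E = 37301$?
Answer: $-929543345 - 43220 \sqrt{155} \approx -9.3008 \cdot 10^{8}$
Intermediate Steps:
$u = 48728 + 4 \sqrt{155}$ ($u = 16 + 4 \left(\sqrt{13 + 142} - -12178\right) = 16 + 4 \left(\sqrt{155} + 12178\right) = 16 + 4 \left(12178 + \sqrt{155}\right) = 16 + \left(48712 + 4 \sqrt{155}\right) = 48728 + 4 \sqrt{155} \approx 48778.0$)
$\left(E + u\right) \left(N + 14439\right) = \left(37301 + \left(48728 + 4 \sqrt{155}\right)\right) \left(-25244 + 14439\right) = \left(86029 + 4 \sqrt{155}\right) \left(-10805\right) = -929543345 - 43220 \sqrt{155}$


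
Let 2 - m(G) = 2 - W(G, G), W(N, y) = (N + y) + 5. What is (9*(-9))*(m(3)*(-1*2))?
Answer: 1782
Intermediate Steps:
W(N, y) = 5 + N + y
m(G) = 5 + 2*G (m(G) = 2 - (2 - (5 + G + G)) = 2 - (2 - (5 + 2*G)) = 2 - (2 + (-5 - 2*G)) = 2 - (-3 - 2*G) = 2 + (3 + 2*G) = 5 + 2*G)
(9*(-9))*(m(3)*(-1*2)) = (9*(-9))*((5 + 2*3)*(-1*2)) = -81*(5 + 6)*(-2) = -891*(-2) = -81*(-22) = 1782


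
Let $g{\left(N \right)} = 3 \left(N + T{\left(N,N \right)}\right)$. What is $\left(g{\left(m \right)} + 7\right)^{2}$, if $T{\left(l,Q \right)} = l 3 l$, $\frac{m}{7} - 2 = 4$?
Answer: $256288081$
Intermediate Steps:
$m = 42$ ($m = 14 + 7 \cdot 4 = 14 + 28 = 42$)
$T{\left(l,Q \right)} = 3 l^{2}$ ($T{\left(l,Q \right)} = 3 l l = 3 l^{2}$)
$g{\left(N \right)} = 3 N + 9 N^{2}$ ($g{\left(N \right)} = 3 \left(N + 3 N^{2}\right) = 3 N + 9 N^{2}$)
$\left(g{\left(m \right)} + 7\right)^{2} = \left(3 \cdot 42 \left(1 + 3 \cdot 42\right) + 7\right)^{2} = \left(3 \cdot 42 \left(1 + 126\right) + 7\right)^{2} = \left(3 \cdot 42 \cdot 127 + 7\right)^{2} = \left(16002 + 7\right)^{2} = 16009^{2} = 256288081$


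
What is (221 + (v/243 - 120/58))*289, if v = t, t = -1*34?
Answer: 445586269/7047 ≈ 63231.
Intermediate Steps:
t = -34
v = -34
(221 + (v/243 - 120/58))*289 = (221 + (-34/243 - 120/58))*289 = (221 + (-34*1/243 - 120*1/58))*289 = (221 + (-34/243 - 60/29))*289 = (221 - 15566/7047)*289 = (1541821/7047)*289 = 445586269/7047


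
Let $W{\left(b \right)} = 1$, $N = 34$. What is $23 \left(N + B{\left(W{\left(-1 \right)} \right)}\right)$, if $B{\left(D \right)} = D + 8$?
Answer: $989$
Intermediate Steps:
$B{\left(D \right)} = 8 + D$
$23 \left(N + B{\left(W{\left(-1 \right)} \right)}\right) = 23 \left(34 + \left(8 + 1\right)\right) = 23 \left(34 + 9\right) = 23 \cdot 43 = 989$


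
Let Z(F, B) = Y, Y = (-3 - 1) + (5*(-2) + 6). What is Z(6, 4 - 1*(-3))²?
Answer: 64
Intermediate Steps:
Y = -8 (Y = -4 + (-10 + 6) = -4 - 4 = -8)
Z(F, B) = -8
Z(6, 4 - 1*(-3))² = (-8)² = 64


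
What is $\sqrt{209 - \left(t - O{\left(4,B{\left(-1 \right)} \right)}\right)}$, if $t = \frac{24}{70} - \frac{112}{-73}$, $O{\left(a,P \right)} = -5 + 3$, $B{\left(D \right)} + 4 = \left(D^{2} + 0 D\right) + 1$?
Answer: $\frac{\sqrt{1339047395}}{2555} \approx 14.322$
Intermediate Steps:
$B{\left(D \right)} = -3 + D^{2}$ ($B{\left(D \right)} = -4 + \left(\left(D^{2} + 0 D\right) + 1\right) = -4 + \left(\left(D^{2} + 0\right) + 1\right) = -4 + \left(D^{2} + 1\right) = -4 + \left(1 + D^{2}\right) = -3 + D^{2}$)
$O{\left(a,P \right)} = -2$
$t = \frac{4796}{2555}$ ($t = 24 \cdot \frac{1}{70} - - \frac{112}{73} = \frac{12}{35} + \frac{112}{73} = \frac{4796}{2555} \approx 1.8771$)
$\sqrt{209 - \left(t - O{\left(4,B{\left(-1 \right)} \right)}\right)} = \sqrt{209 - \frac{9906}{2555}} = \sqrt{\frac{524089}{2555}} = \frac{\sqrt{1339047395}}{2555}$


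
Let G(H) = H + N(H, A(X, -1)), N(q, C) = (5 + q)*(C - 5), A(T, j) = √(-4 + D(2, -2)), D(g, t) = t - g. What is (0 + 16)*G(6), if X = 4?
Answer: -784 + 352*I*√2 ≈ -784.0 + 497.8*I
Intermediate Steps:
A(T, j) = 2*I*√2 (A(T, j) = √(-4 + (-2 - 1*2)) = √(-4 + (-2 - 2)) = √(-4 - 4) = √(-8) = 2*I*√2)
N(q, C) = (-5 + C)*(5 + q) (N(q, C) = (5 + q)*(-5 + C) = (-5 + C)*(5 + q))
G(H) = -25 - 4*H + 10*I*√2 + 2*I*H*√2 (G(H) = H + (-25 - 5*H + 5*(2*I*√2) + (2*I*√2)*H) = H + (-25 - 5*H + 10*I*√2 + 2*I*H*√2) = -25 - 4*H + 10*I*√2 + 2*I*H*√2)
(0 + 16)*G(6) = (0 + 16)*(-25 - 4*6 + 10*I*√2 + 2*I*6*√2) = 16*(-25 - 24 + 10*I*√2 + 12*I*√2) = 16*(-49 + 22*I*√2) = -784 + 352*I*√2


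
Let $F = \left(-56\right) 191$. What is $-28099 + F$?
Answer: $-38795$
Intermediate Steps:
$F = -10696$
$-28099 + F = -28099 - 10696 = -38795$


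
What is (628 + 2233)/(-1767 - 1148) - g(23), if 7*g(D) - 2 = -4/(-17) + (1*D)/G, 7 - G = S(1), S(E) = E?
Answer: -3847139/2081310 ≈ -1.8484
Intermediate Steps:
G = 6 (G = 7 - 1*1 = 7 - 1 = 6)
g(D) = 38/119 + D/42 (g(D) = 2/7 + (-4/(-17) + (1*D)/6)/7 = 2/7 + (-4*(-1/17) + D*(⅙))/7 = 2/7 + (4/17 + D/6)/7 = 2/7 + (4/119 + D/42) = 38/119 + D/42)
(628 + 2233)/(-1767 - 1148) - g(23) = (628 + 2233)/(-1767 - 1148) - (38/119 + (1/42)*23) = 2861/(-2915) - (38/119 + 23/42) = 2861*(-1/2915) - 1*619/714 = -2861/2915 - 619/714 = -3847139/2081310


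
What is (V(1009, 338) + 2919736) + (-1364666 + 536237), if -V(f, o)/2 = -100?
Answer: 2091507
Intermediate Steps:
V(f, o) = 200 (V(f, o) = -2*(-100) = 200)
(V(1009, 338) + 2919736) + (-1364666 + 536237) = (200 + 2919736) + (-1364666 + 536237) = 2919936 - 828429 = 2091507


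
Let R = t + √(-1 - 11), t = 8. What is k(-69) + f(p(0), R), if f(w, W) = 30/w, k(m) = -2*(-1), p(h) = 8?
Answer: 23/4 ≈ 5.7500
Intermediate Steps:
R = 8 + 2*I*√3 (R = 8 + √(-1 - 11) = 8 + √(-12) = 8 + 2*I*√3 ≈ 8.0 + 3.4641*I)
k(m) = 2
k(-69) + f(p(0), R) = 2 + 30/8 = 2 + 30*(⅛) = 2 + 15/4 = 23/4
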